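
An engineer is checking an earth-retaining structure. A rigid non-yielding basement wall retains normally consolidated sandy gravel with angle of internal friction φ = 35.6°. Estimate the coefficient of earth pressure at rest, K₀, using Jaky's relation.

0.418

K₀ = 1 − sin φ' = 1 − sin 35.6° = 0.4179.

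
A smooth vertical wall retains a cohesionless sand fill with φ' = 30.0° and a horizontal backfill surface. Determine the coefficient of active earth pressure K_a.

0.333

K_a = (1 − sin φ)/(1 + sin φ) = (1 − sin 30.0°)/(1 + sin 30.0°) = 0.3333.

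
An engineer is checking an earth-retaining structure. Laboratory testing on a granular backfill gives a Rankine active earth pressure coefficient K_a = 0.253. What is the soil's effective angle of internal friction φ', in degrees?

K_a = tan²(45° − φ/2) ⇒ 45° − φ/2 = arctan(√0.253) = 26.70°.
φ = 2(45° − 26.70°) = 36.60°.

36.6°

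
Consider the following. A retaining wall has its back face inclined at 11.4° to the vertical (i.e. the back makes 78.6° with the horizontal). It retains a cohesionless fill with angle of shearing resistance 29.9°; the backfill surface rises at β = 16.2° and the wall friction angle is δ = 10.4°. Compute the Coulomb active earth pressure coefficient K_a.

K_a = sin²(α+φ) / [sin²α · sin(α−δ) · (1 + √{sin(φ+δ)sin(φ−β) / (sin(α−δ)sin(α+β))})²].
With α = 78.6°, φ = 29.9°, δ = 10.4°, β = 16.2°: K_a = 0.5092.

0.509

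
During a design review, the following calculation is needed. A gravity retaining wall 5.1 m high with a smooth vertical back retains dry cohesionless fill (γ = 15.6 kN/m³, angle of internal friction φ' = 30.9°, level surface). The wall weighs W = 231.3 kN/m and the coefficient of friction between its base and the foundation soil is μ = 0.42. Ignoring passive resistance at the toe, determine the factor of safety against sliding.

K_a = tan²(45° − 30.9°/2) = 0.3214.
P_a = ½K_aγH² = 0.5×0.3214×15.6×5.1² = 65.21 kN/m, acting at H/3 = 1.700 m above the base.
FS_sliding = μW / P_a = 0.42×231.3 / 65.21 = 1.490.

1.49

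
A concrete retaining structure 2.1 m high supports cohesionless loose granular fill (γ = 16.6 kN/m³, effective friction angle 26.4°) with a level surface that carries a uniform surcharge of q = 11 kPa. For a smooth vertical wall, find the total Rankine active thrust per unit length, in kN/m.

23.0 kN/m

K_a = tan²(45° − φ/2) = 0.3844.
Soil triangle: ½ K_a γ H² = 0.5×0.3844×16.6×2.1² = 14.07 kN/m.
Surcharge rectangle: K_a q H = 0.3844×11×2.1 = 8.880 kN/m.
Total = 14.07 + 8.880 = 22.95 kN/m.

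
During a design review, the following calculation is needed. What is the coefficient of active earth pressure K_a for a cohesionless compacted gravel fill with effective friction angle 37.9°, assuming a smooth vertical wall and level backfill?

0.239

K_a = tan²(45° − φ/2) = tan²(26.05°) = 0.2389.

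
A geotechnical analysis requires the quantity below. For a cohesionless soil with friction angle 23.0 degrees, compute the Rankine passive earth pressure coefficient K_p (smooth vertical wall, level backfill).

K_p = (1 + sin φ)/(1 − sin φ) = tan²(45° + 23.0°/2) = 2.283.

2.28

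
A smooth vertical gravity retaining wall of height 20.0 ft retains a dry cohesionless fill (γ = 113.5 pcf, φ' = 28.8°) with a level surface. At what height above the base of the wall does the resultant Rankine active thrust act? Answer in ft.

6.67 ft

K_a = 0.3498.
The pressure distribution is triangular, so the resultant acts at H/3 above the base = 20.0/3 = 6.667 ft.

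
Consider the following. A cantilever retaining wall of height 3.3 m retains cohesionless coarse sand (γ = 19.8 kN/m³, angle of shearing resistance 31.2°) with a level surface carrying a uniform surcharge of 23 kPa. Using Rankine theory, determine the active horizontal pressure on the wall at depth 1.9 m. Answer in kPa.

K_a = (1 − sin φ)/(1 + sin φ) = 0.3175.
σ_v = γz + q = 19.8 × 1.9 + 23 = 60.62 kPa.
σ_h = K_a σ_v = 0.3175 × 60.62 = 19.25 kPa.

19.2 kPa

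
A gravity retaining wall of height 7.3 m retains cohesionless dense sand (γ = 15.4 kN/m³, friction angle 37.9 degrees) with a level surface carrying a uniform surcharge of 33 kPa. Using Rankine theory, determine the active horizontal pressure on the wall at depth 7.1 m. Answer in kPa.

K_a = (1 − sin φ)/(1 + sin φ) = 0.2389.
σ_v = γz + q = 15.4 × 7.1 + 33 = 142.3 kPa.
σ_h = K_a σ_v = 0.2389 × 142.3 = 34.01 kPa.

34.0 kPa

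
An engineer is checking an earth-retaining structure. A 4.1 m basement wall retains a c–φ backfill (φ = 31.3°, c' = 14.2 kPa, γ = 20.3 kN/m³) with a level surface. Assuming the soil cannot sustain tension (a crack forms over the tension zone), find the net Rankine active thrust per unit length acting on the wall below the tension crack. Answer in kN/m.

8.34 kN/m

K_a = 0.3162; √K_a = 0.5623.
Tension-crack depth z_c = 2c/(γ√K_a) = 2×14.2/(20.3×0.5623) = 2.488 m.
σ_a at base = K_a γ H − 2c√K_a = 0.3162×20.3×4.1 − 2×14.2×0.5623 = 10.35 kPa.
P_a = ½ × 10.35 × (H − z_c) = 0.5×10.35×1.612 = 8.341 kN/m.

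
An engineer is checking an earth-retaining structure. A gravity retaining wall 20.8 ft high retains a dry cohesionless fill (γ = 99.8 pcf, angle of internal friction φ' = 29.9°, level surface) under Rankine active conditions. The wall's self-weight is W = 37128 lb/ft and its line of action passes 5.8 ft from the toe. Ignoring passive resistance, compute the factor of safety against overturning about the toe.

K_a = tan²(45° − 29.9°/2) = 0.3347.
P_a = ½K_aγH² = 0.5×0.3347×99.8×20.8² = 7225 lb/ft, acting at H/3 = 6.933 ft above the base.
Overturning moment M_o = P_a × H/3 = 7225 × 6.933 = 50100.
Resisting moment M_r = W × 5.8 = 37128 × 5.8 = 215300.
FS_overturning = M_r/M_o = 215300/50100 = 4.299.

4.30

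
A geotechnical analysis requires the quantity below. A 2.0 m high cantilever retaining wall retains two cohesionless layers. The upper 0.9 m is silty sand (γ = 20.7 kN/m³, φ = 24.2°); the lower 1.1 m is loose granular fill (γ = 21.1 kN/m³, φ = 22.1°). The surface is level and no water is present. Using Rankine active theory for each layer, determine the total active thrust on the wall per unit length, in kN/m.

K_a1 = tan²(45°−24.2°/2) = 0.4185; K_a2 = tan²(45°−22.1°/2) = 0.4533.
Layer 1: σ at base = K_a1 γ₁ h₁ = 7.797 kPa; P₁ = ½×7.797×0.9 = 3.509.
Layer 2: σ_v at top = γ₁h₁ = 18.63; σ_h top = K_a2×18.63 = 8.444; σ_h base = K_a2×(18.63+21.1×1.1) = 18.96.
P₂ = ½(8.444+18.96)×1.1 = 15.07. Total P_a = 3.509+15.07 = 18.58 kN/m.

18.6 kN/m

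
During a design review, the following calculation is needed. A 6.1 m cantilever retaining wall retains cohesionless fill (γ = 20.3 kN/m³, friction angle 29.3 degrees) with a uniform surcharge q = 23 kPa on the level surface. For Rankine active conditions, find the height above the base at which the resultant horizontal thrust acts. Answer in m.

2.31 m

K_a = 0.3428.
Triangular part P₁ = ½K_aγH² = 129.5 at H/3 = 2.033 m; rectangular part P₂ = K_a q H = 48.10 at H/2 = 3.050 m.
ȳ = (P₁·2.033 + P₂·3.050)/(P₁+P₂) = 2.309 m.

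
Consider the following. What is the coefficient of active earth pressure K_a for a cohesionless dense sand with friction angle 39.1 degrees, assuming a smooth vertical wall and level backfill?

0.226

K_a = (1 − sin φ)/(1 + sin φ) = (1 − sin 39.1°)/(1 + sin 39.1°) = 0.2265.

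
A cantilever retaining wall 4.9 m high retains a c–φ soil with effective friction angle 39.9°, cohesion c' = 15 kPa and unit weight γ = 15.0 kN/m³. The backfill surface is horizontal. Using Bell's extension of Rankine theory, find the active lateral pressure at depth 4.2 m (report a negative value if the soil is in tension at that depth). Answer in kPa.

K_a = (1 − sin φ)/(1 + sin φ) = 0.2184.
σ_a = K_a γ z − 2c√K_a = 0.2184×15.0×4.2 − 2×15×0.4674 = -0.2597 kPa.

-0.260 kPa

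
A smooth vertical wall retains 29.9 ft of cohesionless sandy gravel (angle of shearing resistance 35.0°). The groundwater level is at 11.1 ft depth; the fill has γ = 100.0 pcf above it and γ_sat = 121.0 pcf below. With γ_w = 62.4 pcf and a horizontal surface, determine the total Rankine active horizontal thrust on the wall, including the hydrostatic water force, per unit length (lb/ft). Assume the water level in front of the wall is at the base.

21200 lb/ft

K_a = tan²(45° − φ/2) = 0.2710.
γ' = 121.0 − 62.4 = 58.60 pcf. Depth below WT = 18.8 ft.
σ'_h at WT = K_a γ d_w = 300.8 psf; at base = 300.8 + K_a γ' × 18.8 = 599.3 psf.
P₁ (0–11.1 ft) = ½×300.8×11.1 = 1669. P₂ (11.1–29.9 ft) = ½(300.8+599.3)×18.8 = 8461.
P_w = ½ γ_w h₂² = 0.5×62.4×18.8² = 11030. Total = 1669+8461+11030 = 21160 lb/ft.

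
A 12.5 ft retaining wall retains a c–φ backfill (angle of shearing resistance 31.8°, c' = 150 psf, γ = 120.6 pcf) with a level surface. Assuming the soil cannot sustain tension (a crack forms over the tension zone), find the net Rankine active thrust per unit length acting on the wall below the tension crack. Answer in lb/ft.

1200 lb/ft

K_a = 0.3098; √K_a = 0.5566.
Tension-crack depth z_c = 2c/(γ√K_a) = 2×150/(120.6×0.5566) = 4.469 ft.
σ_a at base = K_a γ H − 2c√K_a = 0.3098×120.6×12.5 − 2×150×0.5566 = 300.0 psf.
P_a = ½ × 300.0 × (H − z_c) = 0.5×300.0×8.031 = 1205 lb/ft.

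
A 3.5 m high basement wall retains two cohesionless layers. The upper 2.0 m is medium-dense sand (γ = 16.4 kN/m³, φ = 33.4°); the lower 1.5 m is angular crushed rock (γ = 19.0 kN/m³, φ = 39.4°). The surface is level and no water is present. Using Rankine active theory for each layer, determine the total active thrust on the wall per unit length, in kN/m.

25.3 kN/m

K_a1 = tan²(45°−33.4°/2) = 0.2899; K_a2 = tan²(45°−39.4°/2) = 0.2234.
Layer 1: σ at base = K_a1 γ₁ h₁ = 9.509 kPa; P₁ = ½×9.509×2.0 = 9.509.
Layer 2: σ_v at top = γ₁h₁ = 32.80; σ_h top = K_a2×32.80 = 7.329; σ_h base = K_a2×(32.80+19.0×1.5) = 13.70.
P₂ = ½(7.329+13.70)×1.5 = 15.77. Total P_a = 9.509+15.77 = 25.28 kN/m.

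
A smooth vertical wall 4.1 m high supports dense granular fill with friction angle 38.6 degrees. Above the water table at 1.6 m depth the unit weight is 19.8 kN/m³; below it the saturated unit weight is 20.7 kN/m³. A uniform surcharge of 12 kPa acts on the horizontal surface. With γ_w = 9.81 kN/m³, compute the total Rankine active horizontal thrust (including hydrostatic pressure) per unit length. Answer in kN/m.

74.1 kN/m

K_a = tan²(45° − φ/2) = 0.2316.
γ' = 20.7 − 9.81 = 10.89 kN/m³. h₂ = H − d_w = 2.5 m.
σ'_h: at surface K_a·q = 2.779; at WT K_a(q+γd_w) = 10.12; at base K_a(q+γd_w+γ'h₂) = 16.42 kPa.
P₁ = ½(2.779+10.12)×1.6 = 10.32; P₂ = ½(10.12+16.42)×2.5 = 33.17; P_w = ½γ_w h₂² = 30.66.
Total = 10.32+33.17+30.66 = 74.15 kN/m.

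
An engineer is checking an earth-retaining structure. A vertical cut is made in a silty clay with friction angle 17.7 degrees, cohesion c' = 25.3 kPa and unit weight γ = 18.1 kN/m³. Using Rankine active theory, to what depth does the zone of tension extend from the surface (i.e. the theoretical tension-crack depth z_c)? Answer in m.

K_a = tan²(45° − 17.7°/2) = 0.5337; √K_a = 0.7306.
The active pressure is zero where K_a γ z = 2c√K_a, so z_c = 2c/(γ√K_a) = 2×25.3/(18.1×0.7306) = 3.827 m.

3.83 m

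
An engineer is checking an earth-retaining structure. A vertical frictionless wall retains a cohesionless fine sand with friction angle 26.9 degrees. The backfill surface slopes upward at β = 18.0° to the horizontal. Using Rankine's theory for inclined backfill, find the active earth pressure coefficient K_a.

K_a = cos β · (cos β − √(cos²β − cos²φ)) / (cos β + √(cos²β − cos²φ)).
cos β = 0.9511, cos φ = 0.8918, √(cos²β − cos²φ) = 0.3305.
K_a = 0.9511 × (0.9511 − 0.3305)/(0.9511 + 0.3305) = 0.4606.

0.461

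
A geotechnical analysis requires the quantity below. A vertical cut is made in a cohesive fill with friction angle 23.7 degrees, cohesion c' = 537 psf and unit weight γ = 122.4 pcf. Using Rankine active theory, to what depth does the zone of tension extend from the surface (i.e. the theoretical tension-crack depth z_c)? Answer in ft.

K_a = tan²(45° − 23.7°/2) = 0.4266; √K_a = 0.6531.
The active pressure is zero where K_a γ z = 2c√K_a, so z_c = 2c/(γ√K_a) = 2×537/(122.4×0.6531) = 13.43 ft.

13.4 ft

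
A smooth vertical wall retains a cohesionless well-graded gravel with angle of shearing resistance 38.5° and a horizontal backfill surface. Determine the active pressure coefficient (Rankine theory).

0.233

K_a = tan²(45° − φ/2) = tan²(25.75°) = 0.2327.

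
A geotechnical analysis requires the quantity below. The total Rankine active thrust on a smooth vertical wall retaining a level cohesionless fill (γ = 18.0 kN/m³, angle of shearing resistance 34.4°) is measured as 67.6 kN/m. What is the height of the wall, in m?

5.20 m

K_a = 0.2780. P_a = ½ K_a γ H² ⇒ H = √(2P_a/(K_a γ)).
H = √(2×67.6/(0.2780×18.0)) = 5.198 m.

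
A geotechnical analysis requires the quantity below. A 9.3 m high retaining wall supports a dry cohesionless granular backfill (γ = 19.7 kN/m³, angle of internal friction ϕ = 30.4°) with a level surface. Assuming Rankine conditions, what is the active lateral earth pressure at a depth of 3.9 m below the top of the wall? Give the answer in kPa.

K_a = (1 − sin φ)/(1 + sin φ) = 0.3280.
σ_h = K_a γ z = 0.3280 × 19.7 × 3.9 = 25.20 kPa.

25.2 kPa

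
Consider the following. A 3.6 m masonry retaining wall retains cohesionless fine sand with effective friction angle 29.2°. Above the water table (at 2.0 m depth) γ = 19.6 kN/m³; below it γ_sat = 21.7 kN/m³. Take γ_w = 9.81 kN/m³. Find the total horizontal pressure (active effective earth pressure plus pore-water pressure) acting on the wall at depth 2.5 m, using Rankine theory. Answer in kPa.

20.4 kPa

K_a = (1 − sin φ)/(1 + sin φ) = 0.3442.
γ' = 21.7 − 9.81 = 11.89 kN/m³.
Effective vertical stress at 2.5 m: σ'_v = 19.6×2.0 + 11.89×0.500 = 45.15 kPa.
σ'_h = K_a σ'_v = 0.3442 × 45.15 = 15.54 kPa; u = γ_w × 0.500 = 4.905 kPa.
Total σ_h = 15.54 + 4.905 = 20.44 kPa.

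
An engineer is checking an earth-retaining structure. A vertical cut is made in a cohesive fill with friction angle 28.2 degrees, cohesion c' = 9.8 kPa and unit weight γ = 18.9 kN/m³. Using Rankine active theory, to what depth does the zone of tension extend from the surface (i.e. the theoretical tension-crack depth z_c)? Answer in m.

K_a = tan²(45° − 28.2°/2) = 0.3582; √K_a = 0.5985.
The active pressure is zero where K_a γ z = 2c√K_a, so z_c = 2c/(γ√K_a) = 2×9.8/(18.9×0.5985) = 1.733 m.

1.73 m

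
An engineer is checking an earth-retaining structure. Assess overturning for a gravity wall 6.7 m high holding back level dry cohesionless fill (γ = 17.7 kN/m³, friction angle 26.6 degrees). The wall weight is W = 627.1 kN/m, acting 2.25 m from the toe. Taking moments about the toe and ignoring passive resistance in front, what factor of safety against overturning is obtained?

K_a = tan²(45° − 26.6°/2) = 0.3814.
P_a = ½K_aγH² = 0.5×0.3814×17.7×6.7² = 151.5 kN/m, acting at H/3 = 2.233 m above the base.
Overturning moment M_o = P_a × H/3 = 151.5 × 2.233 = 338.4.
Resisting moment M_r = W × 2.25 = 627.1 × 2.25 = 1411.
FS_overturning = M_r/M_o = 1411/338.4 = 4.169.

4.17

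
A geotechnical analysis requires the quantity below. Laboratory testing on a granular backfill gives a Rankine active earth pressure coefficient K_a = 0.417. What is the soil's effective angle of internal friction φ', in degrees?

K_a = tan²(45° − φ/2) ⇒ 45° − φ/2 = arctan(√0.417) = 32.85°.
φ = 2(45° − 32.85°) = 24.29°.

24.3°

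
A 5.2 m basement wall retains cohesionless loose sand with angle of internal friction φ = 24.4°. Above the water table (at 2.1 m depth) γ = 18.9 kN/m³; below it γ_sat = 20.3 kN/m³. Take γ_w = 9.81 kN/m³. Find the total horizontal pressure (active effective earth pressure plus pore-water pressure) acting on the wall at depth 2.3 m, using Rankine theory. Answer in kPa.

K_a = (1 − sin φ)/(1 + sin φ) = 0.4153.
γ' = 20.3 − 9.81 = 10.49 kN/m³.
Effective vertical stress at 2.3 m: σ'_v = 18.9×2.1 + 10.49×0.200 = 41.79 kPa.
σ'_h = K_a σ'_v = 0.4153 × 41.79 = 17.36 kPa; u = γ_w × 0.200 = 1.962 kPa.
Total σ_h = 17.36 + 1.962 = 19.32 kPa.

19.3 kPa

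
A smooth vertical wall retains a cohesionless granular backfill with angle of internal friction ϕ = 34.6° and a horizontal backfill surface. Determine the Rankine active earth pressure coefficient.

0.276

K_a = tan²(45° − φ/2) = tan²(27.70°) = 0.2756.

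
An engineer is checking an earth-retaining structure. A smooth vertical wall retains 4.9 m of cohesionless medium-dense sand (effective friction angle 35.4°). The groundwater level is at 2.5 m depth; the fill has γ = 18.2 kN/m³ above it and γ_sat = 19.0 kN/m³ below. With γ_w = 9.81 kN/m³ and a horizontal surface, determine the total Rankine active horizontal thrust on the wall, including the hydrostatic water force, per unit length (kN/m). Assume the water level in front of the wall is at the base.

79.5 kN/m

K_a = tan²(45° − φ/2) = 0.2664.
γ' = 19.0 − 9.81 = 9.190 kN/m³. Depth below WT = 2.4 m.
σ'_h at WT = K_a γ d_w = 12.12 kPa; at base = 12.12 + K_a γ' × 2.4 = 18.00 kPa.
P₁ (0–2.5 m) = ½×12.12×2.5 = 15.15. P₂ (2.5–4.9 m) = ½(12.12+18.00)×2.4 = 36.14.
P_w = ½ γ_w h₂² = 0.5×9.81×2.4² = 28.25. Total = 15.15+36.14+28.25 = 79.55 kN/m.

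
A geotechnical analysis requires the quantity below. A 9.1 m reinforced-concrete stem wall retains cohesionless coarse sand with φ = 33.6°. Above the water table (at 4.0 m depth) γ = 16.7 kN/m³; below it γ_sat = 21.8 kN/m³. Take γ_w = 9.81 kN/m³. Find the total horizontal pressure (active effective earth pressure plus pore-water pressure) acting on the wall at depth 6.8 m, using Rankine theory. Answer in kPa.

K_a = (1 − sin φ)/(1 + sin φ) = 0.2875.
γ' = 21.8 − 9.81 = 11.99 kN/m³.
Effective vertical stress at 6.8 m: σ'_v = 16.7×4.0 + 11.99×2.80 = 100.4 kPa.
σ'_h = K_a σ'_v = 0.2875 × 100.4 = 28.86 kPa; u = γ_w × 2.80 = 27.47 kPa.
Total σ_h = 28.86 + 27.47 = 56.33 kPa.

56.3 kPa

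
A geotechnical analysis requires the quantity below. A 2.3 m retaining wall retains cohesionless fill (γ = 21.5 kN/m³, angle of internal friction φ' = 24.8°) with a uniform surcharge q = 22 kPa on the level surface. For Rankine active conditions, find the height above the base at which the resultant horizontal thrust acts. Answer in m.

K_a = 0.4090.
Triangular part P₁ = ½K_aγH² = 23.26 at H/3 = 0.7667 m; rectangular part P₂ = K_a q H = 20.70 at H/2 = 1.150 m.
ȳ = (P₁·0.7667 + P₂·1.150)/(P₁+P₂) = 0.9472 m.

0.947 m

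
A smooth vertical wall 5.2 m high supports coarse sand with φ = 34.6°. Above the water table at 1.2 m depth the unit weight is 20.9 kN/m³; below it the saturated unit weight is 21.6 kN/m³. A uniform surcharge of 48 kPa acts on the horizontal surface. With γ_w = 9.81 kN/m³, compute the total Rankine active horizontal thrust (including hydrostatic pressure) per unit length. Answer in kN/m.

K_a = tan²(45° − φ/2) = 0.2756.
γ' = 21.6 − 9.81 = 11.79 kN/m³. h₂ = H − d_w = 4.0 m.
σ'_h: at surface K_a·q = 13.23; at WT K_a(q+γd_w) = 20.14; at base K_a(q+γd_w+γ'h₂) = 33.14 kPa.
P₁ = ½(13.23+20.14)×1.2 = 20.02; P₂ = ½(20.14+33.14)×4.0 = 106.6; P_w = ½γ_w h₂² = 78.48.
Total = 20.02+106.6+78.48 = 205.1 kN/m.

205 kN/m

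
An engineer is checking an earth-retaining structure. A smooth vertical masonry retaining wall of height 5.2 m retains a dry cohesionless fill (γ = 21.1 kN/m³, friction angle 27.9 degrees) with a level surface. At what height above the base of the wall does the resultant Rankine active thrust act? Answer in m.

K_a = 0.3625.
The pressure distribution is triangular, so the resultant acts at H/3 above the base = 5.2/3 = 1.733 m.

1.73 m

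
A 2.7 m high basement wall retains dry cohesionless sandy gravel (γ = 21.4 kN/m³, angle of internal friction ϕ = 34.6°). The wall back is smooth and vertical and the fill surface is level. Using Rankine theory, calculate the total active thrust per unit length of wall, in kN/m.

21.5 kN/m

K_a = tan²(45° − φ/2) = 0.2756.
P_a = ½ K_a γ H² = 0.5 × 0.2756 × 21.4 × 2.7² = 21.50 kN/m.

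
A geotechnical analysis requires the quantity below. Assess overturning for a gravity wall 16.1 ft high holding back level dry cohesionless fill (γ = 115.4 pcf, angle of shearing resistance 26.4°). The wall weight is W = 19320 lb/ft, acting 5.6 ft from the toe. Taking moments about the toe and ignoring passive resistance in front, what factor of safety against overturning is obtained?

3.51

K_a = tan²(45° − 26.4°/2) = 0.3844.
P_a = ½K_aγH² = 0.5×0.3844×115.4×16.1² = 5750 lb/ft, acting at H/3 = 5.367 ft above the base.
Overturning moment M_o = P_a × H/3 = 5750 × 5.367 = 30860.
Resisting moment M_r = W × 5.6 = 19320 × 5.6 = 108200.
FS_overturning = M_r/M_o = 108200/30860 = 3.506.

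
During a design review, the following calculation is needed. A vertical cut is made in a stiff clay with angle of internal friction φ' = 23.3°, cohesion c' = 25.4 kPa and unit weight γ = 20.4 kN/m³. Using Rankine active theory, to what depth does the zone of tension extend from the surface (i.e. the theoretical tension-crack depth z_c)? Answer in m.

3.78 m

K_a = tan²(45° − 23.3°/2) = 0.4331; √K_a = 0.6581.
The active pressure is zero where K_a γ z = 2c√K_a, so z_c = 2c/(γ√K_a) = 2×25.4/(20.4×0.6581) = 3.784 m.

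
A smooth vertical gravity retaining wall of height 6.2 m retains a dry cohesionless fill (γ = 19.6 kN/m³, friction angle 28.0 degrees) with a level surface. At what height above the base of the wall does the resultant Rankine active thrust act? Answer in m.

K_a = 0.3610.
The pressure distribution is triangular, so the resultant acts at H/3 above the base = 6.2/3 = 2.067 m.

2.07 m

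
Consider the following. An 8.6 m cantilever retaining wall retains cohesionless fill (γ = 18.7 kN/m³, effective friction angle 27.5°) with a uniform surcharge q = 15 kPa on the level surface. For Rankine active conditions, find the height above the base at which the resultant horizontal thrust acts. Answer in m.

3.09 m

K_a = 0.3682.
Triangular part P₁ = ½K_aγH² = 254.6 at H/3 = 2.867 m; rectangular part P₂ = K_a q H = 47.50 at H/2 = 4.300 m.
ȳ = (P₁·2.867 + P₂·4.300)/(P₁+P₂) = 3.092 m.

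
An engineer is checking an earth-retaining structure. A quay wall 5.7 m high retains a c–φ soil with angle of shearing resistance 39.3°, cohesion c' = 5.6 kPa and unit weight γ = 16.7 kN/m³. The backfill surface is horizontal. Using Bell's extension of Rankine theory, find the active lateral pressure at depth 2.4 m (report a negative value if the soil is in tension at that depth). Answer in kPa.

3.69 kPa

K_a = (1 − sin φ)/(1 + sin φ) = 0.2245.
σ_a = K_a γ z − 2c√K_a = 0.2245×16.7×2.4 − 2×5.6×0.4738 = 3.690 kPa.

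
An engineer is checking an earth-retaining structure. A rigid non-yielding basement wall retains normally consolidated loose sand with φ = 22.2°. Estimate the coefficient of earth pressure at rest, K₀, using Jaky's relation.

0.622

K₀ = 1 − sin φ' = 1 − sin 22.2° = 0.6222.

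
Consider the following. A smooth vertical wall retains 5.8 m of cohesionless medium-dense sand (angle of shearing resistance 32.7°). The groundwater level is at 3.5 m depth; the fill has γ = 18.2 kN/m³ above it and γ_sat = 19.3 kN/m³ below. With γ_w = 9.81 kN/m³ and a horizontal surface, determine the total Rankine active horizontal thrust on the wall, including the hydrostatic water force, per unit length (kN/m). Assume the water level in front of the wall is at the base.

K_a = tan²(45° − φ/2) = 0.2985.
γ' = 19.3 − 9.81 = 9.490 kN/m³. Depth below WT = 2.3 m.
σ'_h at WT = K_a γ d_w = 19.01 kPa; at base = 19.01 + K_a γ' × 2.3 = 25.53 kPa.
P₁ (0–3.5 m) = ½×19.01×3.5 = 33.28. P₂ (3.5–5.8 m) = ½(19.01+25.53)×2.3 = 51.23.
P_w = ½ γ_w h₂² = 0.5×9.81×2.3² = 25.95. Total = 33.28+51.23+25.95 = 110.4 kN/m.

110 kN/m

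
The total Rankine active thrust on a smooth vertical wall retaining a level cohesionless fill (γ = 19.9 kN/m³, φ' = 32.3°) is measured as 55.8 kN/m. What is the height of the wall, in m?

4.30 m

K_a = 0.3035. P_a = ½ K_a γ H² ⇒ H = √(2P_a/(K_a γ)).
H = √(2×55.8/(0.3035×19.9)) = 4.299 m.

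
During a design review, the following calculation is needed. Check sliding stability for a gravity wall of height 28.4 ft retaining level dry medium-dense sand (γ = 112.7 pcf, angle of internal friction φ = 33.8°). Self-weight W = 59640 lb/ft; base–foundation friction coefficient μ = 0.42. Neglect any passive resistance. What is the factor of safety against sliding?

K_a = tan²(45° − 33.8°/2) = 0.2851.
P_a = ½K_aγH² = 0.5×0.2851×112.7×28.4² = 12960 lb/ft, acting at H/3 = 9.467 ft above the base.
FS_sliding = μW / P_a = 0.42×59640 / 12960 = 1.933.

1.93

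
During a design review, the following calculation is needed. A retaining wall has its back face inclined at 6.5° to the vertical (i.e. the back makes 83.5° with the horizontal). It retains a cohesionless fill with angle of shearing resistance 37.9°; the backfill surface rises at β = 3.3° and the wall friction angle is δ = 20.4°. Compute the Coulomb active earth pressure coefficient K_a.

0.274

K_a = sin²(α+φ) / [sin²α · sin(α−δ) · (1 + √{sin(φ+δ)sin(φ−β) / (sin(α−δ)sin(α+β))})²].
With α = 83.5°, φ = 37.9°, δ = 20.4°, β = 3.3°: K_a = 0.2744.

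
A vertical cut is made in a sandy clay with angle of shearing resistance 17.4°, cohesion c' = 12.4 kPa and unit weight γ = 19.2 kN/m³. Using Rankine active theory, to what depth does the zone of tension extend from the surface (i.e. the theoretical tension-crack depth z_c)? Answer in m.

1.76 m

K_a = tan²(45° − 17.4°/2) = 0.5396; √K_a = 0.7346.
The active pressure is zero where K_a γ z = 2c√K_a, so z_c = 2c/(γ√K_a) = 2×12.4/(19.2×0.7346) = 1.758 m.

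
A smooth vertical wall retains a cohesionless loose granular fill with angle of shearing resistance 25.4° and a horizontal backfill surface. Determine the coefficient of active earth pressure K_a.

K_a = (1 − sin φ)/(1 + sin φ) = (1 − sin 25.4°)/(1 + sin 25.4°) = 0.3996.

0.400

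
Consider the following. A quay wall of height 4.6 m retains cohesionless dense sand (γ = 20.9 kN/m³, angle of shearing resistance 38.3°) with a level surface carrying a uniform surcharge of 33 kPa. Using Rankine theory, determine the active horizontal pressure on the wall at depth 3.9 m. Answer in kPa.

K_a = (1 − sin φ)/(1 + sin φ) = 0.2347.
σ_v = γz + q = 20.9 × 3.9 + 33 = 114.5 kPa.
σ_h = K_a σ_v = 0.2347 × 114.5 = 26.88 kPa.

26.9 kPa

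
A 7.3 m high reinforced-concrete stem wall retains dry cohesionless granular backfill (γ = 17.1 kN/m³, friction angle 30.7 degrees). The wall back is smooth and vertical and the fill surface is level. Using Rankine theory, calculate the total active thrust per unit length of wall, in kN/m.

148 kN/m

K_a = tan²(45° − φ/2) = 0.3240.
P_a = ½ K_a γ H² = 0.5 × 0.3240 × 17.1 × 7.3² = 147.6 kN/m.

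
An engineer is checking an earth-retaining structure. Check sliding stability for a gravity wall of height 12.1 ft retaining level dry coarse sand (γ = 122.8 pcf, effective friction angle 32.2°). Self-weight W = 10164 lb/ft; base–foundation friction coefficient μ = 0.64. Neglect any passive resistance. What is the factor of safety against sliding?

2.37

K_a = tan²(45° − 32.2°/2) = 0.3047.
P_a = ½K_aγH² = 0.5×0.3047×122.8×12.1² = 2739 lb/ft, acting at H/3 = 4.033 ft above the base.
FS_sliding = μW / P_a = 0.64×10164 / 2739 = 2.375.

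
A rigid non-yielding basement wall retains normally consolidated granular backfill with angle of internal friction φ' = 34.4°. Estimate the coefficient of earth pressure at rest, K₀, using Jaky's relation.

0.435

K₀ = 1 − sin φ' = 1 − sin 34.4° = 0.4350.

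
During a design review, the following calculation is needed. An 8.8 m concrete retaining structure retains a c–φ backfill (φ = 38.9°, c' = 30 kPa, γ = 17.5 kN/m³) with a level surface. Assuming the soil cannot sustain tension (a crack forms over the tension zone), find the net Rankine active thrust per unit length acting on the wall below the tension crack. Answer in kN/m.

K_a = 0.2285; √K_a = 0.4780.
Tension-crack depth z_c = 2c/(γ√K_a) = 2×30/(17.5×0.4780) = 7.172 m.
σ_a at base = K_a γ H − 2c√K_a = 0.2285×17.5×8.8 − 2×30×0.4780 = 6.511 kPa.
P_a = ½ × 6.511 × (H − z_c) = 0.5×6.511×1.628 = 5.300 kN/m.

5.30 kN/m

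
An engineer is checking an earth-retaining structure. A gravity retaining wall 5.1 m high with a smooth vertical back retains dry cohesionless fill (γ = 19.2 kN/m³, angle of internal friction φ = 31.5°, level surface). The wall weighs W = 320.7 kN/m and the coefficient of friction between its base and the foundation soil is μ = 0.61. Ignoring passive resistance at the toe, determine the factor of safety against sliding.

K_a = tan²(45° − 31.5°/2) = 0.3136.
P_a = ½K_aγH² = 0.5×0.3136×19.2×5.1² = 78.31 kN/m, acting at H/3 = 1.700 m above the base.
FS_sliding = μW / P_a = 0.61×320.7 / 78.31 = 2.498.

2.50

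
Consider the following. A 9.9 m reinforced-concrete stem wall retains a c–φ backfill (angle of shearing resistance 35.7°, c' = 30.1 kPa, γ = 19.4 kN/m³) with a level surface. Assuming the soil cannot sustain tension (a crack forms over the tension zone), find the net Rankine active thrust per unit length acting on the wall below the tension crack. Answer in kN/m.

K_a = 0.2630; √K_a = 0.5128.
Tension-crack depth z_c = 2c/(γ√K_a) = 2×30.1/(19.4×0.5128) = 6.051 m.
σ_a at base = K_a γ H − 2c√K_a = 0.2630×19.4×9.9 − 2×30.1×0.5128 = 19.64 kPa.
P_a = ½ × 19.64 × (H − z_c) = 0.5×19.64×3.849 = 37.79 kN/m.

37.8 kN/m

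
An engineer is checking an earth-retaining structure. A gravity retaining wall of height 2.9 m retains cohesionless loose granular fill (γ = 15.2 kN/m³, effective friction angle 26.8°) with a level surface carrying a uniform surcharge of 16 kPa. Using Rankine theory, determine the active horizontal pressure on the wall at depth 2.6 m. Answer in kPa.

21.0 kPa

K_a = (1 − sin φ)/(1 + sin φ) = 0.3785.
σ_v = γz + q = 15.2 × 2.6 + 16 = 55.52 kPa.
σ_h = K_a σ_v = 0.3785 × 55.52 = 21.01 kPa.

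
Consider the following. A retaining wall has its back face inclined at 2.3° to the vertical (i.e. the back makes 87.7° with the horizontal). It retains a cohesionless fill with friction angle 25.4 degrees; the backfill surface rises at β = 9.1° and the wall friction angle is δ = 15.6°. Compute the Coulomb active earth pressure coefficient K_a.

0.429

K_a = sin²(α+φ) / [sin²α · sin(α−δ) · (1 + √{sin(φ+δ)sin(φ−β) / (sin(α−δ)sin(α+β))})²].
With α = 87.7°, φ = 25.4°, δ = 15.6°, β = 9.1°: K_a = 0.4286.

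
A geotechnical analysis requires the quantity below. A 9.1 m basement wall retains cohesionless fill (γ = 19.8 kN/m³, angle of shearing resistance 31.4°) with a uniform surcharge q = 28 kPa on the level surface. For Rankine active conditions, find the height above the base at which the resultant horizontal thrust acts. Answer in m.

3.39 m

K_a = 0.3149.
Triangular part P₁ = ½K_aγH² = 258.2 at H/3 = 3.033 m; rectangular part P₂ = K_a q H = 80.24 at H/2 = 4.550 m.
ȳ = (P₁·3.033 + P₂·4.550)/(P₁+P₂) = 3.393 m.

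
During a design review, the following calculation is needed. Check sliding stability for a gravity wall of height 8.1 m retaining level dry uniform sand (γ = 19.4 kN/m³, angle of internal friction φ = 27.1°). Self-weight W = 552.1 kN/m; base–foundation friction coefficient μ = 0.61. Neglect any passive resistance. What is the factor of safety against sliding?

K_a = tan²(45° − 27.1°/2) = 0.3741.
P_a = ½K_aγH² = 0.5×0.3741×19.4×8.1² = 238.1 kN/m, acting at H/3 = 2.700 m above the base.
FS_sliding = μW / P_a = 0.61×552.1 / 238.1 = 1.415.

1.41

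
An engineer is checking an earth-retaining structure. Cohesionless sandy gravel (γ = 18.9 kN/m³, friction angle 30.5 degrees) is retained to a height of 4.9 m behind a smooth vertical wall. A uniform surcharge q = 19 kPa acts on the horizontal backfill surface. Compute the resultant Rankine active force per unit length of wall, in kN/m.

K_a = tan²(45° − φ/2) = 0.3267.
Soil triangle: ½ K_a γ H² = 0.5×0.3267×18.9×4.9² = 74.12 kN/m.
Surcharge rectangle: K_a q H = 0.3267×19×4.9 = 30.41 kN/m.
Total = 74.12 + 30.41 = 104.5 kN/m.

105 kN/m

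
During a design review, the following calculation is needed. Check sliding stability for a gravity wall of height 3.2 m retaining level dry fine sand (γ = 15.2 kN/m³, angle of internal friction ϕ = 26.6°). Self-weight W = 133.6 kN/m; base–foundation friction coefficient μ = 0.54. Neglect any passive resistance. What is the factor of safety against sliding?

K_a = tan²(45° − 26.6°/2) = 0.3814.
P_a = ½K_aγH² = 0.5×0.3814×15.2×3.2² = 29.69 kN/m, acting at H/3 = 1.067 m above the base.
FS_sliding = μW / P_a = 0.54×133.6 / 29.69 = 2.430.

2.43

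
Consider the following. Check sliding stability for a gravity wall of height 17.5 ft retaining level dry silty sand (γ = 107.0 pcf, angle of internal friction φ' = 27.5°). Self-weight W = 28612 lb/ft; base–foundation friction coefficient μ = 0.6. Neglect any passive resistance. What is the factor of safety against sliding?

2.85

K_a = tan²(45° − 27.5°/2) = 0.3682.
P_a = ½K_aγH² = 0.5×0.3682×107.0×17.5² = 6033 lb/ft, acting at H/3 = 5.833 ft above the base.
FS_sliding = μW / P_a = 0.6×28612 / 6033 = 2.845.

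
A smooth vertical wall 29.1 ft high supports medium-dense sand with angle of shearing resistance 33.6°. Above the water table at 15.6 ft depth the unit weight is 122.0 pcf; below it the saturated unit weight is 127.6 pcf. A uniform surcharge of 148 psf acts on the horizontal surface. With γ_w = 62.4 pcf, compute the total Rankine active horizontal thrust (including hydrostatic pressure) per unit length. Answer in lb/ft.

20300 lb/ft

K_a = tan²(45° − φ/2) = 0.2875.
γ' = 127.6 − 62.4 = 65.20 pcf. h₂ = H − d_w = 13.5 ft.
σ'_h: at surface K_a·q = 42.55; at WT K_a(q+γd_w) = 589.7; at base K_a(q+γd_w+γ'h₂) = 842.8 psf.
P₁ = ½(42.55+589.7)×15.6 = 4932; P₂ = ½(589.7+842.8)×13.5 = 9670; P_w = ½γ_w h₂² = 5686.
Total = 4932+9670+5686 = 20290 lb/ft.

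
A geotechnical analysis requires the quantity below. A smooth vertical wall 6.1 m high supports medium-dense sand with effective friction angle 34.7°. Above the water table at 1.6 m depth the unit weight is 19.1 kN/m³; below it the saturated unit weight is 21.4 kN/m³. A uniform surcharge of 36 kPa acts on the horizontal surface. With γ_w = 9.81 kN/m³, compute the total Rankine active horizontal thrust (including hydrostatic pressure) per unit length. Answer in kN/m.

K_a = tan²(45° − φ/2) = 0.2745.
γ' = 21.4 − 9.81 = 11.59 kN/m³. h₂ = H − d_w = 4.5 m.
σ'_h: at surface K_a·q = 9.881; at WT K_a(q+γd_w) = 18.27; at base K_a(q+γd_w+γ'h₂) = 32.58 kPa.
P₁ = ½(9.881+18.27)×1.6 = 22.52; P₂ = ½(18.27+32.58)×4.5 = 114.4; P_w = ½γ_w h₂² = 99.33.
Total = 22.52+114.4+99.33 = 236.3 kN/m.

236 kN/m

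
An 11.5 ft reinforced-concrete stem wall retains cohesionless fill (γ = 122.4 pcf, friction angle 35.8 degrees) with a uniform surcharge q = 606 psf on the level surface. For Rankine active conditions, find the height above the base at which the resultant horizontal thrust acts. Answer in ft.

4.72 ft

K_a = 0.2619.
Triangular part P₁ = ½K_aγH² = 2119 at H/3 = 3.833 ft; rectangular part P₂ = K_a q H = 1825 at H/2 = 5.750 ft.
ȳ = (P₁·3.833 + P₂·5.750)/(P₁+P₂) = 4.720 ft.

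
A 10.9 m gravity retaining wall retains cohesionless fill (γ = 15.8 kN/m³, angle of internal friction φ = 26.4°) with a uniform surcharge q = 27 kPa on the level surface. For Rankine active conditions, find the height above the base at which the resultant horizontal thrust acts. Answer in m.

4.07 m

K_a = 0.3844.
Triangular part P₁ = ½K_aγH² = 360.8 at H/3 = 3.633 m; rectangular part P₂ = K_a q H = 113.1 at H/2 = 5.450 m.
ȳ = (P₁·3.633 + P₂·5.450)/(P₁+P₂) = 4.067 m.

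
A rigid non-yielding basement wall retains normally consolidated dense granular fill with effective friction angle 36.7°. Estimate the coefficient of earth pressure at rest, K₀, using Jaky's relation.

K₀ = 1 − sin φ' = 1 − sin 36.7° = 0.4024.

0.402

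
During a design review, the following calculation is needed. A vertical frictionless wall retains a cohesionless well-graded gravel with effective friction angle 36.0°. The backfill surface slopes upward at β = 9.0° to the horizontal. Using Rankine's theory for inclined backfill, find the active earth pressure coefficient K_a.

0.268

K_a = cos β · (cos β − √(cos²β − cos²φ)) / (cos β + √(cos²β − cos²φ)).
cos β = 0.9877, cos φ = 0.8090, √(cos²β − cos²φ) = 0.5666.
K_a = 0.9877 × (0.9877 − 0.5666)/(0.9877 + 0.5666) = 0.2676.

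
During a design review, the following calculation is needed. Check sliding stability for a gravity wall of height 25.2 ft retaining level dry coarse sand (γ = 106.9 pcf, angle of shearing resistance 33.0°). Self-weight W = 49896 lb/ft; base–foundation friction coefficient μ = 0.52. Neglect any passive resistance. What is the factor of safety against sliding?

K_a = tan²(45° − 33.0°/2) = 0.2948.
P_a = ½K_aγH² = 0.5×0.2948×106.9×25.2² = 10010 lb/ft, acting at H/3 = 8.400 ft above the base.
FS_sliding = μW / P_a = 0.52×49896 / 10010 = 2.593.

2.59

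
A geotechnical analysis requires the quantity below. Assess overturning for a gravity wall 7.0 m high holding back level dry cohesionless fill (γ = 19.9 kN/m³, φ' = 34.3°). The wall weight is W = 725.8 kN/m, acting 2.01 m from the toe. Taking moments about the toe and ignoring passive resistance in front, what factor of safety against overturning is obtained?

K_a = tan²(45° − 34.3°/2) = 0.2792.
P_a = ½K_aγH² = 0.5×0.2792×19.9×7.0² = 136.1 kN/m, acting at H/3 = 2.333 m above the base.
Overturning moment M_o = P_a × H/3 = 136.1 × 2.333 = 317.6.
Resisting moment M_r = W × 2.01 = 725.8 × 2.01 = 1459.
FS_overturning = M_r/M_o = 1459/317.6 = 4.594.

4.59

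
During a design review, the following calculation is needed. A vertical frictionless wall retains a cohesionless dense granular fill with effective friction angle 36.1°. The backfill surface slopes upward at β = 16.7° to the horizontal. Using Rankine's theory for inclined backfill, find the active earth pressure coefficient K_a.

K_a = cos β · (cos β − √(cos²β − cos²φ)) / (cos β + √(cos²β − cos²φ)).
cos β = 0.9578, cos φ = 0.8080, √(cos²β − cos²φ) = 0.5144.
K_a = 0.9578 × (0.9578 − 0.5144)/(0.9578 + 0.5144) = 0.2885.

0.289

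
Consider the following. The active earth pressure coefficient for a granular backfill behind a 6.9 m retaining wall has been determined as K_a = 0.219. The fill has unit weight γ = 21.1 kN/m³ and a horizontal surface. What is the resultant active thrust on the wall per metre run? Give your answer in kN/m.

110 kN/m

P = ½ K_a γ H² = 0.5 × 0.219 × 21.1 × 6.9² = 110.0 kN/m.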